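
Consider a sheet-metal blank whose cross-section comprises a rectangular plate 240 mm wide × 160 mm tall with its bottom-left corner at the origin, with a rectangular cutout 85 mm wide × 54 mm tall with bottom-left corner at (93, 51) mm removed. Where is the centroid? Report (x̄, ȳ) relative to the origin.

Part | A | x̄ᵢ | ȳᵢ | A·x̄ᵢ | A·ȳᵢ
plate | 38400.00 | 120.00 | 80.00 | 4608000.00 | 3072000.00
hole | -4590.00 | 135.50 | 78.00 | -621945.00 | -358020.00
Σ | 33810.00 |  |  | 3986055.00 | 2713980.00
x̄ = 3986055.00 / 33810.00 = 117.90 mm
ȳ = 2713980.00 / 33810.00 = 80.27 mm

x̄ = 117.90 mm, ȳ = 80.27 mm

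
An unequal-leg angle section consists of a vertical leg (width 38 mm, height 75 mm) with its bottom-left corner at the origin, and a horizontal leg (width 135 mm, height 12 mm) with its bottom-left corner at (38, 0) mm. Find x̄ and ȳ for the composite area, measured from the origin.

x̄ = 50.35 mm, ȳ = 26.08 mm

Part | A | x̄ᵢ | ȳᵢ | A·x̄ᵢ | A·ȳᵢ
vertical leg | 2850.00 | 19.00 | 37.50 | 54150.00 | 106875.00
horizontal leg | 1620.00 | 105.50 | 6.00 | 170910.00 | 9720.00
Σ | 4470.00 |  |  | 225060.00 | 116595.00
x̄ = 225060.00 / 4470.00 = 50.35 mm
ȳ = 116595.00 / 4470.00 = 26.08 mm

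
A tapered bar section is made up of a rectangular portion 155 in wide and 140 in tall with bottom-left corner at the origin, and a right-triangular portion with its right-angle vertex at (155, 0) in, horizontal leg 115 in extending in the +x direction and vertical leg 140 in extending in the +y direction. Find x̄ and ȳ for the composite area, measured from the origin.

Part | A | x̄ᵢ | ȳᵢ | A·x̄ᵢ | A·ȳᵢ
rectangular portion | 21700.00 | 77.50 | 70.00 | 1681750.00 | 1519000.00
triangular portion | 8050.00 | 193.33 | 46.67 | 1556333.33 | 375666.67
Σ | 29750.00 |  |  | 3238083.33 | 1894666.67
x̄ = 3238083.33 / 29750.00 = 108.84 in
ȳ = 1894666.67 / 29750.00 = 63.69 in

x̄ = 108.84 in, ȳ = 63.69 in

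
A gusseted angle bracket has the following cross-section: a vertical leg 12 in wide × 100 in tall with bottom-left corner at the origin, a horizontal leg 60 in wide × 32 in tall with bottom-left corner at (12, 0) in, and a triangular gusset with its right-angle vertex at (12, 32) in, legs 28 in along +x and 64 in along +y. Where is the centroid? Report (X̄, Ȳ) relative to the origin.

vertical leg: A = 12 × 100 = 1200.00, centroid at (6.00, 50.00).
horizontal leg: A = 60 × 32 = 1920.00, centroid at (42.00, 16.00).
gusset: A = ½·28·64 = 896.00, centroid at (21.33, 53.33).
ΣA = 4016.00 in²
ΣAX̄ = (1200.00)(6.00) + (1920.00)(42.00) + (896.00)(21.33) = 106954.67 in³
ΣAȲ = (1200.00)(50.00) + (1920.00)(16.00) + (896.00)(53.33) = 138506.67 in³
X̄ = 106954.67 / 4016.00 = 26.63 in
Ȳ = 138506.67 / 4016.00 = 34.49 in

X̄ = 26.63 in, Ȳ = 34.49 in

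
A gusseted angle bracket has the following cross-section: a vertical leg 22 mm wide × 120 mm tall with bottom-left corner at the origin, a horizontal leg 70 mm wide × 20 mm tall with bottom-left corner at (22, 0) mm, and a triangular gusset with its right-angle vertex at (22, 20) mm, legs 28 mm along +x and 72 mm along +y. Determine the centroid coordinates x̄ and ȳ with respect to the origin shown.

vertical leg: A = 22 × 120 = 2640.00, centroid at (11.00, 60.00).
horizontal leg: A = 70 × 20 = 1400.00, centroid at (57.00, 10.00).
gusset: A = ½·28·72 = 1008.00, centroid at (31.33, 44.00).
ΣA = 5048.00 mm²
ΣAx̄ = (2640.00)(11.00) + (1400.00)(57.00) + (1008.00)(31.33) = 140424.00 mm³
ΣAȳ = (2640.00)(60.00) + (1400.00)(10.00) + (1008.00)(44.00) = 216752.00 mm³
x̄ = 140424.00 / 5048.00 = 27.82 mm
ȳ = 216752.00 / 5048.00 = 42.94 mm

x̄ = 27.82 mm, ȳ = 42.94 mm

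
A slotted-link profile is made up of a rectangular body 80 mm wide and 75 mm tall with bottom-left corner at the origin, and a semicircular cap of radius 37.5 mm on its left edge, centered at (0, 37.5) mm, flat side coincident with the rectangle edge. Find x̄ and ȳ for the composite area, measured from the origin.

x̄ = 24.95 mm, ȳ = 37.50 mm

rectangular body: A = 80 × 75 = 6000.00, centroid at (40.00, 37.50).
semicircular end: A = ½π·37.5² = 2208.93, centroid at (-15.92, 37.50).
ΣA = 8208.93 mm², ΣAx̄ = 204843.75 mm³, ΣAȳ = 307834.96 mm³.
x̄ = 204843.75/8208.93 = 24.95 mm; ȳ = 307834.96/8208.93 = 37.50 mm.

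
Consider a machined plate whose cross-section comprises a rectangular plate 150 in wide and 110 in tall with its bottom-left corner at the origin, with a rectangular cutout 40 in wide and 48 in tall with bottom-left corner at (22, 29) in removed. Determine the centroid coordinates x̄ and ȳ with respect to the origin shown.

plate: A = 150 × 110 = 16500.00, centroid at (75.00, 55.00).
hole: A = −(40 × 48) = -1920.00, centroid at (42.00, 53.00).
ΣA = 14580.00 in²
ΣAx̄ = (16500.00)(75.00) + (-1920.00)(42.00) = 1156860.00 in³
ΣAȳ = (16500.00)(55.00) + (-1920.00)(53.00) = 805740.00 in³
x̄ = 1156860.00 / 14580.00 = 79.35 in
ȳ = 805740.00 / 14580.00 = 55.26 in

x̄ = 79.35 in, ȳ = 55.26 in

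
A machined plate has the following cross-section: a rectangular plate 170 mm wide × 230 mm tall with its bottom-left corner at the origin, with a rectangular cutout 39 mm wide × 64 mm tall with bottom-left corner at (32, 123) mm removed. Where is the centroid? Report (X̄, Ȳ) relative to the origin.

Part | A | x̄ᵢ | ȳᵢ | A·x̄ᵢ | A·ȳᵢ
plate | 39100.00 | 85.00 | 115.00 | 3323500.00 | 4496500.00
hole | -2496.00 | 51.50 | 155.00 | -128544.00 | -386880.00
Σ | 36604.00 |  |  | 3194956.00 | 4109620.00
X̄ = 3194956.00 / 36604.00 = 87.28 mm
Ȳ = 4109620.00 / 36604.00 = 112.27 mm

X̄ = 87.28 mm, Ȳ = 112.27 mm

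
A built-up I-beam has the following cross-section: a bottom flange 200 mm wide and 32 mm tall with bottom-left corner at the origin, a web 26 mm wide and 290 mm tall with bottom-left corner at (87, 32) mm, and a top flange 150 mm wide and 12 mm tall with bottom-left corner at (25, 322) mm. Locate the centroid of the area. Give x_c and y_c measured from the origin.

bottom flange: A = 200 × 32 = 6400.00, centroid at (100.00, 16.00).
web: A = 26 × 290 = 7540.00, centroid at (100.00, 177.00).
top flange: A = 150 × 12 = 1800.00, centroid at (100.00, 328.00).
ΣA = 15740.00 mm²
ΣAx_c = (6400.00)(100.00) + (7540.00)(100.00) + (1800.00)(100.00) = 1574000.00 mm³
ΣAy_c = (6400.00)(16.00) + (7540.00)(177.00) + (1800.00)(328.00) = 2027380.00 mm³
x_c = 1574000.00 / 15740.00 = 100.00 mm
y_c = 2027380.00 / 15740.00 = 128.80 mm

x_c = 100.00 mm, y_c = 128.80 mm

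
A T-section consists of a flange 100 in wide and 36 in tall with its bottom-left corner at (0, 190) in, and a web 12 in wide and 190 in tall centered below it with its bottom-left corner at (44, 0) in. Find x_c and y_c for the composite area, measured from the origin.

x_c = 50.00 in, y_c = 164.18 in

Part | A | x̄ᵢ | ȳᵢ | A·x̄ᵢ | A·ȳᵢ
web | 2280.00 | 50.00 | 95.00 | 114000.00 | 216600.00
flange | 3600.00 | 50.00 | 208.00 | 180000.00 | 748800.00
Σ | 5880.00 |  |  | 294000.00 | 965400.00
x_c = 294000.00 / 5880.00 = 50.00 in
y_c = 965400.00 / 5880.00 = 164.18 in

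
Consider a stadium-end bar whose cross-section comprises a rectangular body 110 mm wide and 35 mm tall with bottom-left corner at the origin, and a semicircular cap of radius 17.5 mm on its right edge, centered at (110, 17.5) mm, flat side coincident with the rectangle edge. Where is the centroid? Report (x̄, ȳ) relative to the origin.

x̄ = 61.93 mm, ȳ = 17.50 mm

rectangular body: A = 110 × 35 = 3850.00, centroid at (55.00, 17.50).
semicircular end: A = ½π·17.5² = 481.06, centroid at (117.43, 17.50).
ΣA = 4331.06 mm²
ΣAx̄ = (3850.00)(55.00) + (481.06)(117.43) = 268239.12 mm³
ΣAȳ = (3850.00)(17.50) + (481.06)(17.50) = 75793.49 mm³
x̄ = 268239.12 / 4331.06 = 61.93 mm
ȳ = 75793.49 / 4331.06 = 17.50 mm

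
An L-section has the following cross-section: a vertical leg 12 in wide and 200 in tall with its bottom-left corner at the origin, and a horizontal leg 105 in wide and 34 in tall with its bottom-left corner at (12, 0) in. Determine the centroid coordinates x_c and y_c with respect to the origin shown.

x_c = 40.98 in, y_c = 50.37 in

Part | A | x̄ᵢ | ȳᵢ | A·x̄ᵢ | A·ȳᵢ
vertical leg | 2400.00 | 6.00 | 100.00 | 14400.00 | 240000.00
horizontal leg | 3570.00 | 64.50 | 17.00 | 230265.00 | 60690.00
Σ | 5970.00 |  |  | 244665.00 | 300690.00
x_c = 244665.00 / 5970.00 = 40.98 in
y_c = 300690.00 / 5970.00 = 50.37 in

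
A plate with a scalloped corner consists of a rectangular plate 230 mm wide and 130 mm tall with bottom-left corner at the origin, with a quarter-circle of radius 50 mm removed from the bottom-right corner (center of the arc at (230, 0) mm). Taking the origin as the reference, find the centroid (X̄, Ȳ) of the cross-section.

Part | A | x̄ᵢ | ȳᵢ | A·x̄ᵢ | A·ȳᵢ
plate | 29900.00 | 115.00 | 65.00 | 3438500.00 | 1943500.00
removed quarter-circle | -1963.50 | 208.78 | 21.22 | -409937.28 | -41666.67
Σ | 27936.50 |  |  | 3028562.72 | 1901833.33
X̄ = 3028562.72 / 27936.50 = 108.41 mm
Ȳ = 1901833.33 / 27936.50 = 68.08 mm

X̄ = 108.41 mm, Ȳ = 68.08 mm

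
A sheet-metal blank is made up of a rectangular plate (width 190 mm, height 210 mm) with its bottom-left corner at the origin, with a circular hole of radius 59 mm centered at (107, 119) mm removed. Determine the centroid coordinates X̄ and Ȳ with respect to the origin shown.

X̄ = 90.47 mm, Ȳ = 99.71 mm

plate: A = 190 × 210 = 39900.00, centroid at (95.00, 105.00).
hole: A = −π·59² = -10935.88, centroid at (107.00, 119.00).
ΣA = 28964.12 mm²
ΣAX̄ = (39900.00)(95.00) + (-10935.88)(107.00) = 2620360.41 mm³
ΣAȲ = (39900.00)(105.00) + (-10935.88)(119.00) = 2888129.80 mm³
X̄ = 2620360.41 / 28964.12 = 90.47 mm
Ȳ = 2888129.80 / 28964.12 = 99.71 mm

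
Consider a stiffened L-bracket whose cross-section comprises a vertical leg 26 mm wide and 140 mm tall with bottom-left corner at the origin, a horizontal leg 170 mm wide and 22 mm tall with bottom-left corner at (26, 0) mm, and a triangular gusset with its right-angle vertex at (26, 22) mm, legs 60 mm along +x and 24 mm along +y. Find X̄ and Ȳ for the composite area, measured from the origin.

Part | A | x̄ᵢ | ȳᵢ | A·x̄ᵢ | A·ȳᵢ
vertical leg | 3640.00 | 13.00 | 70.00 | 47320.00 | 254800.00
horizontal leg | 3740.00 | 111.00 | 11.00 | 415140.00 | 41140.00
gusset | 720.00 | 46.00 | 30.00 | 33120.00 | 21600.00
Σ | 8100.00 |  |  | 495580.00 | 317540.00
X̄ = 495580.00 / 8100.00 = 61.18 mm
Ȳ = 317540.00 / 8100.00 = 39.20 mm

X̄ = 61.18 mm, Ȳ = 39.20 mm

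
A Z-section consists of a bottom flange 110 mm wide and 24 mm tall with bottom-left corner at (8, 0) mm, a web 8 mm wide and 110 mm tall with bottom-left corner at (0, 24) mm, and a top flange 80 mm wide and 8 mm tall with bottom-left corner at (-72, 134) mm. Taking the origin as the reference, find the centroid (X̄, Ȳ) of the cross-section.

X̄ = 35.90 mm, Ȳ = 45.56 mm

bottom flange: A = 110 × 24 = 2640.00, centroid at (63.00, 12.00).
web: A = 8 × 110 = 880.00, centroid at (4.00, 79.00).
top flange: A = 80 × 8 = 640.00, centroid at (-32.00, 138.00).
ΣA = 4160.00 mm², ΣAX̄ = 149360.00 mm³, ΣAȲ = 189520.00 mm³.
X̄ = 149360.00/4160.00 = 35.90 mm; Ȳ = 189520.00/4160.00 = 45.56 mm.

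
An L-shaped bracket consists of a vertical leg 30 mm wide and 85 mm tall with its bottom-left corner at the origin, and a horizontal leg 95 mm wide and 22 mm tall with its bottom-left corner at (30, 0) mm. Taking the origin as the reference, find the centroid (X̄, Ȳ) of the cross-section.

vertical leg: A = 30 × 85 = 2550.00, centroid at (15.00, 42.50).
horizontal leg: A = 95 × 22 = 2090.00, centroid at (77.50, 11.00).
ΣA = 4640.00 mm²
ΣAX̄ = (2550.00)(15.00) + (2090.00)(77.50) = 200225.00 mm³
ΣAȲ = (2550.00)(42.50) + (2090.00)(11.00) = 131365.00 mm³
X̄ = 200225.00 / 4640.00 = 43.15 mm
Ȳ = 131365.00 / 4640.00 = 28.31 mm

X̄ = 43.15 mm, Ȳ = 28.31 mm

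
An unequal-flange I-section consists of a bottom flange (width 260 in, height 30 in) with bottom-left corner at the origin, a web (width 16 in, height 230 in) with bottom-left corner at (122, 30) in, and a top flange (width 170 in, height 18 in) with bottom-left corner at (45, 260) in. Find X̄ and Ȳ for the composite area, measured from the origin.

Part | A | x̄ᵢ | ȳᵢ | A·x̄ᵢ | A·ȳᵢ
bottom flange | 7800.00 | 130.00 | 15.00 | 1014000.00 | 117000.00
web | 3680.00 | 130.00 | 145.00 | 478400.00 | 533600.00
top flange | 3060.00 | 130.00 | 269.00 | 397800.00 | 823140.00
Σ | 14540.00 |  |  | 1890200.00 | 1473740.00
X̄ = 1890200.00 / 14540.00 = 130.00 in
Ȳ = 1473740.00 / 14540.00 = 101.36 in

X̄ = 130.00 in, Ȳ = 101.36 in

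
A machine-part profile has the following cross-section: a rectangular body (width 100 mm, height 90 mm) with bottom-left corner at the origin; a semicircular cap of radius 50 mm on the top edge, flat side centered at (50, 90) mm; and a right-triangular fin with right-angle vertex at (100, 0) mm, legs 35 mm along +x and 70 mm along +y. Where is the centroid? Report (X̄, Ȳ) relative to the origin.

X̄ = 55.34 mm, Ȳ = 61.50 mm

Part | A | x̄ᵢ | ȳᵢ | A·x̄ᵢ | A·ȳᵢ
rectangular body | 9000.00 | 50.00 | 45.00 | 450000.00 | 405000.00
semicircular top | 3926.99 | 50.00 | 111.22 | 196349.54 | 436762.51
triangular fin | 1225.00 | 111.67 | 23.33 | 136791.67 | 28583.33
Σ | 14151.99 |  |  | 783141.21 | 870345.84
X̄ = 783141.21 / 14151.99 = 55.34 mm
Ȳ = 870345.84 / 14151.99 = 61.50 mm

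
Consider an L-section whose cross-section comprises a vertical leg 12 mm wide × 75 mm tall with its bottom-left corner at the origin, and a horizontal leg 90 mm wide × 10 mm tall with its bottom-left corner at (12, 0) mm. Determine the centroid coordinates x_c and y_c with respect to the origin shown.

vertical leg: A = 12 × 75 = 900.00, centroid at (6.00, 37.50).
horizontal leg: A = 90 × 10 = 900.00, centroid at (57.00, 5.00).
ΣA = 1800.00 mm²
ΣAx_c = (900.00)(6.00) + (900.00)(57.00) = 56700.00 mm³
ΣAy_c = (900.00)(37.50) + (900.00)(5.00) = 38250.00 mm³
x_c = 56700.00 / 1800.00 = 31.50 mm
y_c = 38250.00 / 1800.00 = 21.25 mm

x_c = 31.50 mm, y_c = 21.25 mm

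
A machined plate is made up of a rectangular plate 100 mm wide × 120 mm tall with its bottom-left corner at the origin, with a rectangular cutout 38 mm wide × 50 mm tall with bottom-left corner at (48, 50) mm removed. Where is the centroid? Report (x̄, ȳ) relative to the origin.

plate: A = 100 × 120 = 12000.00, centroid at (50.00, 60.00).
hole: A = −(38 × 50) = -1900.00, centroid at (67.00, 75.00).
ΣA = 10100.00 mm²
ΣAx̄ = (12000.00)(50.00) + (-1900.00)(67.00) = 472700.00 mm³
ΣAȳ = (12000.00)(60.00) + (-1900.00)(75.00) = 577500.00 mm³
x̄ = 472700.00 / 10100.00 = 46.80 mm
ȳ = 577500.00 / 10100.00 = 57.18 mm

x̄ = 46.80 mm, ȳ = 57.18 mm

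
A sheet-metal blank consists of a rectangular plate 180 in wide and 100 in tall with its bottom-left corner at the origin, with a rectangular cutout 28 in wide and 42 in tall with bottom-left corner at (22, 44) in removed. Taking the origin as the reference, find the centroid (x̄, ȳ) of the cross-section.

x̄ = 93.77 in, ȳ = 48.95 in

plate: A = 180 × 100 = 18000.00, centroid at (90.00, 50.00).
hole: A = −(28 × 42) = -1176.00, centroid at (36.00, 65.00).
ΣA = 16824.00 in²
ΣAx̄ = (18000.00)(90.00) + (-1176.00)(36.00) = 1577664.00 in³
ΣAȳ = (18000.00)(50.00) + (-1176.00)(65.00) = 823560.00 in³
x̄ = 1577664.00 / 16824.00 = 93.77 in
ȳ = 823560.00 / 16824.00 = 48.95 in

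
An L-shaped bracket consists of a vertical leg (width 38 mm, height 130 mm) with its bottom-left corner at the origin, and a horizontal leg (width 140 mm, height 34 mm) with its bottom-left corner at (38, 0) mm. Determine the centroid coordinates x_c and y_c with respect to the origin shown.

x_c = 62.67 mm, y_c = 41.45 mm

Part | A | x̄ᵢ | ȳᵢ | A·x̄ᵢ | A·ȳᵢ
vertical leg | 4940.00 | 19.00 | 65.00 | 93860.00 | 321100.00
horizontal leg | 4760.00 | 108.00 | 17.00 | 514080.00 | 80920.00
Σ | 9700.00 |  |  | 607940.00 | 402020.00
x_c = 607940.00 / 9700.00 = 62.67 mm
y_c = 402020.00 / 9700.00 = 41.45 mm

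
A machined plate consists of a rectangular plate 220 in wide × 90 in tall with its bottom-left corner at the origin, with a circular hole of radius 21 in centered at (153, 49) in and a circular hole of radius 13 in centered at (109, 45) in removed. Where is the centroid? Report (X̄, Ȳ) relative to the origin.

X̄ = 106.70 in, Ȳ = 44.69 in

plate: A = 220 × 90 = 19800.00, centroid at (110.00, 45.00).
hole 1: A = −π·21² = -1385.44, centroid at (153.00, 49.00).
hole 2: A = −π·13² = -530.93, centroid at (109.00, 45.00).
ΣA = 17883.63 in²
ΣAX̄ = (19800.00)(110.00) + (-1385.44)(153.00) + (-530.93)(109.00) = 1908156.04 in³
ΣAȲ = (19800.00)(45.00) + (-1385.44)(49.00) + (-530.93)(45.00) = 799221.51 in³
X̄ = 1908156.04 / 17883.63 = 106.70 in
Ȳ = 799221.51 / 17883.63 = 44.69 in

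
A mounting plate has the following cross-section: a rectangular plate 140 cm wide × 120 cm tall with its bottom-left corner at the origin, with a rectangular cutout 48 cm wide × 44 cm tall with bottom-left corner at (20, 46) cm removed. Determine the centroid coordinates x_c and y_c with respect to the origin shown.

plate: A = 140 × 120 = 16800.00, centroid at (70.00, 60.00).
hole: A = −(48 × 44) = -2112.00, centroid at (44.00, 68.00).
ΣA = 14688.00 cm²
ΣAx_c = (16800.00)(70.00) + (-2112.00)(44.00) = 1083072.00 cm³
ΣAy_c = (16800.00)(60.00) + (-2112.00)(68.00) = 864384.00 cm³
x_c = 1083072.00 / 14688.00 = 73.74 cm
y_c = 864384.00 / 14688.00 = 58.85 cm

x_c = 73.74 cm, y_c = 58.85 cm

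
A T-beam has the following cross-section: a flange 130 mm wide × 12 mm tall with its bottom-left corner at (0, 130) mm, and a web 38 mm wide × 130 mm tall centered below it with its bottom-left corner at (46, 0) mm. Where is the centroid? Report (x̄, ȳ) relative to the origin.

x̄ = 65.00 mm, ȳ = 82.04 mm

Part | A | x̄ᵢ | ȳᵢ | A·x̄ᵢ | A·ȳᵢ
web | 4940.00 | 65.00 | 65.00 | 321100.00 | 321100.00
flange | 1560.00 | 65.00 | 136.00 | 101400.00 | 212160.00
Σ | 6500.00 |  |  | 422500.00 | 533260.00
x̄ = 422500.00 / 6500.00 = 65.00 mm
ȳ = 533260.00 / 6500.00 = 82.04 mm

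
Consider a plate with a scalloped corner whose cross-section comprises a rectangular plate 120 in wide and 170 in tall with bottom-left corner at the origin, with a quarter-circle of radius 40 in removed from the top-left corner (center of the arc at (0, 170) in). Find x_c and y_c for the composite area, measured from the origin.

x_c = 62.82 in, y_c = 80.53 in

plate: A = 120 × 170 = 20400.00, centroid at (60.00, 85.00).
removed quarter-circle: A = −¼π·40² = -1256.64, centroid at (16.98, 153.02).
ΣA = 19143.36 in², ΣAx_c = 1202666.67 in³, ΣAy_c = 1541705.03 in³.
x_c = 1202666.67/19143.36 = 62.82 in; y_c = 1541705.03/19143.36 = 80.53 in.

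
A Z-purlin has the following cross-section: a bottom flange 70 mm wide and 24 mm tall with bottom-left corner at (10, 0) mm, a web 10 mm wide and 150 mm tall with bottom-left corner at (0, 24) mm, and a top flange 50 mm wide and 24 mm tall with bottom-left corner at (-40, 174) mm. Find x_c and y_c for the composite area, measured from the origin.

bottom flange: A = 70 × 24 = 1680.00, centroid at (45.00, 12.00).
web: A = 10 × 150 = 1500.00, centroid at (5.00, 99.00).
top flange: A = 50 × 24 = 1200.00, centroid at (-15.00, 186.00).
ΣA = 4380.00 mm², ΣAx_c = 65100.00 mm³, ΣAy_c = 391860.00 mm³.
x_c = 65100.00/4380.00 = 14.86 mm; y_c = 391860.00/4380.00 = 89.47 mm.

x_c = 14.86 mm, y_c = 89.47 mm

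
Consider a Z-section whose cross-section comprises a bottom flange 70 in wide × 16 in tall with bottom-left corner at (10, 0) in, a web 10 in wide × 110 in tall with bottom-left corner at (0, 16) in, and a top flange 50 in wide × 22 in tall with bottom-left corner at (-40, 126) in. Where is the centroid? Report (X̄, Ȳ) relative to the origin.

X̄ = 11.87 in, Ȳ = 71.61 in

bottom flange: A = 70 × 16 = 1120.00, centroid at (45.00, 8.00).
web: A = 10 × 110 = 1100.00, centroid at (5.00, 71.00).
top flange: A = 50 × 22 = 1100.00, centroid at (-15.00, 137.00).
ΣA = 3320.00 in², ΣAX̄ = 39400.00 in³, ΣAȲ = 237760.00 in³.
X̄ = 39400.00/3320.00 = 11.87 in; Ȳ = 237760.00/3320.00 = 71.61 in.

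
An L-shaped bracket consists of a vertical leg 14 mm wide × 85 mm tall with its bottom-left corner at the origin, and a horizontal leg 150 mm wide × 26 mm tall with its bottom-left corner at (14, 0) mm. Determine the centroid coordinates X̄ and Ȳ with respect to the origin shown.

vertical leg: A = 14 × 85 = 1190.00, centroid at (7.00, 42.50).
horizontal leg: A = 150 × 26 = 3900.00, centroid at (89.00, 13.00).
ΣA = 5090.00 mm², ΣAX̄ = 355430.00 mm³, ΣAȲ = 101275.00 mm³.
X̄ = 355430.00/5090.00 = 69.83 mm; Ȳ = 101275.00/5090.00 = 19.90 mm.

X̄ = 69.83 mm, Ȳ = 19.90 mm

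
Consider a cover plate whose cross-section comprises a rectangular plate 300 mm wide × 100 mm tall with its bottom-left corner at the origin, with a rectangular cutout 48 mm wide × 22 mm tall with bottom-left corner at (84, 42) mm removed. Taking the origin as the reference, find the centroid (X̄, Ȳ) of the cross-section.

plate: A = 300 × 100 = 30000.00, centroid at (150.00, 50.00).
hole: A = −(48 × 22) = -1056.00, centroid at (108.00, 53.00).
ΣA = 28944.00 mm², ΣAX̄ = 4385952.00 mm³, ΣAȲ = 1444032.00 mm³.
X̄ = 4385952.00/28944.00 = 151.53 mm; Ȳ = 1444032.00/28944.00 = 49.89 mm.

X̄ = 151.53 mm, Ȳ = 49.89 mm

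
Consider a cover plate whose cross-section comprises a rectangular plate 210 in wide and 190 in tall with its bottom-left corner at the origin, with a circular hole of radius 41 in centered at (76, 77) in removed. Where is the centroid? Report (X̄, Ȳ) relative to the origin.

X̄ = 109.42 in, Ȳ = 97.75 in

plate: A = 210 × 190 = 39900.00, centroid at (105.00, 95.00).
hole: A = −π·41² = -5281.02, centroid at (76.00, 77.00).
ΣA = 34618.98 in², ΣAX̄ = 3788142.69 in³, ΣAȲ = 3383861.67 in³.
X̄ = 3788142.69/34618.98 = 109.42 in; Ȳ = 3383861.67/34618.98 = 97.75 in.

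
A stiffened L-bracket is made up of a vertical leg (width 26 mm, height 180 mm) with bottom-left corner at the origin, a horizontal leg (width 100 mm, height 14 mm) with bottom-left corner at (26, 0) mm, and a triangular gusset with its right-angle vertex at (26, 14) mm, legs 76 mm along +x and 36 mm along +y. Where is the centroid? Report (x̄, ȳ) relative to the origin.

x̄ = 31.88 mm, ȳ = 62.64 mm

vertical leg: A = 26 × 180 = 4680.00, centroid at (13.00, 90.00).
horizontal leg: A = 100 × 14 = 1400.00, centroid at (76.00, 7.00).
gusset: A = ½·76·36 = 1368.00, centroid at (51.33, 26.00).
ΣA = 7448.00 mm²
ΣAx̄ = (4680.00)(13.00) + (1400.00)(76.00) + (1368.00)(51.33) = 237464.00 mm³
ΣAȳ = (4680.00)(90.00) + (1400.00)(7.00) + (1368.00)(26.00) = 466568.00 mm³
x̄ = 237464.00 / 7448.00 = 31.88 mm
ȳ = 466568.00 / 7448.00 = 62.64 mm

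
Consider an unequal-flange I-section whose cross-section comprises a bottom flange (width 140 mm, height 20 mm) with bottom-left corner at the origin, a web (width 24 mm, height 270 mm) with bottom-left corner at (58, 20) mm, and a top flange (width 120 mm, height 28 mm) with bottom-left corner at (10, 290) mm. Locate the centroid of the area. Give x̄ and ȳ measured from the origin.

Part | A | x̄ᵢ | ȳᵢ | A·x̄ᵢ | A·ȳᵢ
bottom flange | 2800.00 | 70.00 | 10.00 | 196000.00 | 28000.00
web | 6480.00 | 70.00 | 155.00 | 453600.00 | 1004400.00
top flange | 3360.00 | 70.00 | 304.00 | 235200.00 | 1021440.00
Σ | 12640.00 |  |  | 884800.00 | 2053840.00
x̄ = 884800.00 / 12640.00 = 70.00 mm
ȳ = 2053840.00 / 12640.00 = 162.49 mm

x̄ = 70.00 mm, ȳ = 162.49 mm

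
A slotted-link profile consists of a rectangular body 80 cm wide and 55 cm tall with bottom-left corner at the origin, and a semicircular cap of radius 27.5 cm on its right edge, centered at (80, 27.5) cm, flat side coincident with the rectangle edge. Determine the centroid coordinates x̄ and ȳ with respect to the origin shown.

x̄ = 50.98 cm, ȳ = 27.50 cm

Part | A | x̄ᵢ | ȳᵢ | A·x̄ᵢ | A·ȳᵢ
rectangular body | 4400.00 | 40.00 | 27.50 | 176000.00 | 121000.00
semicircular end | 1187.91 | 91.67 | 27.50 | 108897.76 | 32667.65
Σ | 5587.91 |  |  | 284897.76 | 153667.65
x̄ = 284897.76 / 5587.91 = 50.98 cm
ȳ = 153667.65 / 5587.91 = 27.50 cm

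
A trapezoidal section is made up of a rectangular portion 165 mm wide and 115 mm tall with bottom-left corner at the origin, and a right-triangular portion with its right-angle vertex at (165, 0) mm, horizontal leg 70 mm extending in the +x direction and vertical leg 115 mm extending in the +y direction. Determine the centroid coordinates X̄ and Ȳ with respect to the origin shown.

X̄ = 101.02 mm, Ȳ = 54.15 mm

Part | A | x̄ᵢ | ȳᵢ | A·x̄ᵢ | A·ȳᵢ
rectangular portion | 18975.00 | 82.50 | 57.50 | 1565437.50 | 1091062.50
triangular portion | 4025.00 | 188.33 | 38.33 | 758041.67 | 154291.67
Σ | 23000.00 |  |  | 2323479.17 | 1245354.17
X̄ = 2323479.17 / 23000.00 = 101.02 mm
Ȳ = 1245354.17 / 23000.00 = 54.15 mm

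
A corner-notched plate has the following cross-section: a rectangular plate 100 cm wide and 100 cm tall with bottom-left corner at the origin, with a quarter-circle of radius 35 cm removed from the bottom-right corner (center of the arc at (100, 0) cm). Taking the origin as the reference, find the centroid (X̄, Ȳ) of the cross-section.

X̄ = 46.26 cm, Ȳ = 53.74 cm

plate: A = 100 × 100 = 10000.00, centroid at (50.00, 50.00).
removed quarter-circle: A = −¼π·35² = -962.11, centroid at (85.15, 14.85).
ΣA = 9037.89 cm²
ΣAX̄ = (10000.00)(50.00) + (-962.11)(85.15) = 418080.39 cm³
ΣAȲ = (10000.00)(50.00) + (-962.11)(14.85) = 485708.33 cm³
X̄ = 418080.39 / 9037.89 = 46.26 cm
Ȳ = 485708.33 / 9037.89 = 53.74 cm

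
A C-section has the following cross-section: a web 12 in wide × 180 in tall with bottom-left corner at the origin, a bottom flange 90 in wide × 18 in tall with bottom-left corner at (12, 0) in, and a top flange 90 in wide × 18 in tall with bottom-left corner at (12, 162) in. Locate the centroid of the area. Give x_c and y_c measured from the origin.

Part | A | x̄ᵢ | ȳᵢ | A·x̄ᵢ | A·ȳᵢ
web | 2160.00 | 6.00 | 90.00 | 12960.00 | 194400.00
bottom flange | 1620.00 | 57.00 | 9.00 | 92340.00 | 14580.00
top flange | 1620.00 | 57.00 | 171.00 | 92340.00 | 277020.00
Σ | 5400.00 |  |  | 197640.00 | 486000.00
x_c = 197640.00 / 5400.00 = 36.60 in
y_c = 486000.00 / 5400.00 = 90.00 in

x_c = 36.60 in, y_c = 90.00 in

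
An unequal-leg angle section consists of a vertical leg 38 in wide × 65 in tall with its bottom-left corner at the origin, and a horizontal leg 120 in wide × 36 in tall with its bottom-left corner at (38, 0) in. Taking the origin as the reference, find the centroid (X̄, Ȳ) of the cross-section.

vertical leg: A = 38 × 65 = 2470.00, centroid at (19.00, 32.50).
horizontal leg: A = 120 × 36 = 4320.00, centroid at (98.00, 18.00).
ΣA = 6790.00 in²
ΣAX̄ = (2470.00)(19.00) + (4320.00)(98.00) = 470290.00 in³
ΣAȲ = (2470.00)(32.50) + (4320.00)(18.00) = 158035.00 in³
X̄ = 470290.00 / 6790.00 = 69.26 in
Ȳ = 158035.00 / 6790.00 = 23.27 in

X̄ = 69.26 in, Ȳ = 23.27 in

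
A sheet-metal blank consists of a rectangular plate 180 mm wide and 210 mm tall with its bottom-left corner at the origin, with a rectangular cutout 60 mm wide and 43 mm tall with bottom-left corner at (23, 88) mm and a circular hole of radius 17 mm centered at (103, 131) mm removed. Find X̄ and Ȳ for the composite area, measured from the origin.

plate: A = 180 × 210 = 37800.00, centroid at (90.00, 105.00).
hole 1: A = −(60 × 43) = -2580.00, centroid at (53.00, 109.50).
hole 2: A = −π·17² = -907.92, centroid at (103.00, 131.00).
ΣA = 34312.08 mm²
ΣAX̄ = (37800.00)(90.00) + (-2580.00)(53.00) + (-907.92)(103.00) = 3171744.21 mm³
ΣAȲ = (37800.00)(105.00) + (-2580.00)(109.50) + (-907.92)(131.00) = 3567552.44 mm³
X̄ = 3171744.21 / 34312.08 = 92.44 mm
Ȳ = 3567552.44 / 34312.08 = 103.97 mm

X̄ = 92.44 mm, Ȳ = 103.97 mm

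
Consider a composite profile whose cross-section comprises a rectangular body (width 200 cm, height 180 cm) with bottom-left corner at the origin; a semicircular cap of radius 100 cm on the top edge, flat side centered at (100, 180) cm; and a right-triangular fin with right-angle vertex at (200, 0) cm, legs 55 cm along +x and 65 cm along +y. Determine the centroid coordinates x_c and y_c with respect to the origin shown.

Part | A | x̄ᵢ | ȳᵢ | A·x̄ᵢ | A·ȳᵢ
rectangular body | 36000.00 | 100.00 | 90.00 | 3600000.00 | 3240000.00
semicircular top | 15707.96 | 100.00 | 222.44 | 1570796.33 | 3494100.05
triangular fin | 1787.50 | 218.33 | 21.67 | 390270.83 | 38729.17
Σ | 53495.46 |  |  | 5561067.16 | 6772829.22
x_c = 5561067.16 / 53495.46 = 103.95 cm
y_c = 6772829.22 / 53495.46 = 126.61 cm

x_c = 103.95 cm, y_c = 126.61 cm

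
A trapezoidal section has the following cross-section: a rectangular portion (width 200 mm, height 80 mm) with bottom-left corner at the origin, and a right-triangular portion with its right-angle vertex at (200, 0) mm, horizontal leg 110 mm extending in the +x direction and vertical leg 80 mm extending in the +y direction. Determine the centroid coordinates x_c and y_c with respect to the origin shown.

rectangular portion: A = 200 × 80 = 16000.00, centroid at (100.00, 40.00).
triangular portion: A = ½·110·80 = 4400.00, centroid at (236.67, 26.67).
ΣA = 20400.00 mm², ΣAx_c = 2641333.33 mm³, ΣAy_c = 757333.33 mm³.
x_c = 2641333.33/20400.00 = 129.48 mm; y_c = 757333.33/20400.00 = 37.12 mm.

x_c = 129.48 mm, y_c = 37.12 mm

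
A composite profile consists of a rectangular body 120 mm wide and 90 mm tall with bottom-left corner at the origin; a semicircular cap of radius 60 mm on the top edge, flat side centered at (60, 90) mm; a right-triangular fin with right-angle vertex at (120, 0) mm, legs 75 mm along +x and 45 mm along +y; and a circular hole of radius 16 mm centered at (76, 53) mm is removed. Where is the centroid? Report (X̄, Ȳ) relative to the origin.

X̄ = 67.53 mm, Ȳ = 64.69 mm

rectangular body: A = 120 × 90 = 10800.00, centroid at (60.00, 45.00).
semicircular top: A = ½π·60² = 5654.87, centroid at (60.00, 115.46).
triangular fin: A = ½·75·45 = 1687.50, centroid at (145.00, 15.00).
hole: A = −π·16² = -804.25, centroid at (76.00, 53.00).
ΣA = 17338.12 mm², ΣAX̄ = 1170856.68 mm³, ΣAȲ = 1121625.38 mm³.
X̄ = 1170856.68/17338.12 = 67.53 mm; Ȳ = 1121625.38/17338.12 = 64.69 mm.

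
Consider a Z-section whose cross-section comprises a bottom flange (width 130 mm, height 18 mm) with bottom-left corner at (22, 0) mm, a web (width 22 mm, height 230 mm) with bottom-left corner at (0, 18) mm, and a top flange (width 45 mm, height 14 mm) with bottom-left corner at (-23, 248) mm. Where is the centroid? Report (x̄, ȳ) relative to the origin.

x̄ = 32.24 mm, ȳ = 106.44 mm

bottom flange: A = 130 × 18 = 2340.00, centroid at (87.00, 9.00).
web: A = 22 × 230 = 5060.00, centroid at (11.00, 133.00).
top flange: A = 45 × 14 = 630.00, centroid at (-0.50, 255.00).
ΣA = 8030.00 mm², ΣAx̄ = 258925.00 mm³, ΣAȳ = 854690.00 mm³.
x̄ = 258925.00/8030.00 = 32.24 mm; ȳ = 854690.00/8030.00 = 106.44 mm.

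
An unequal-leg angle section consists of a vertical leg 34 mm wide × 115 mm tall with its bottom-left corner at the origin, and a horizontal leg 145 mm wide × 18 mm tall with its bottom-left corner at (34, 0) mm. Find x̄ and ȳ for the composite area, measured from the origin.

x̄ = 52.83 mm, ȳ = 38.09 mm

vertical leg: A = 34 × 115 = 3910.00, centroid at (17.00, 57.50).
horizontal leg: A = 145 × 18 = 2610.00, centroid at (106.50, 9.00).
ΣA = 6520.00 mm²
ΣAx̄ = (3910.00)(17.00) + (2610.00)(106.50) = 344435.00 mm³
ΣAȳ = (3910.00)(57.50) + (2610.00)(9.00) = 248315.00 mm³
x̄ = 344435.00 / 6520.00 = 52.83 mm
ȳ = 248315.00 / 6520.00 = 38.09 mm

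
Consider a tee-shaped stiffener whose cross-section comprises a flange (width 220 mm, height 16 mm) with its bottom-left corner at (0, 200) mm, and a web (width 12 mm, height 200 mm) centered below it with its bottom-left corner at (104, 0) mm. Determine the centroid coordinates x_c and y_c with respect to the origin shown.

web: A = 12 × 200 = 2400.00, centroid at (110.00, 100.00).
flange: A = 220 × 16 = 3520.00, centroid at (110.00, 208.00).
ΣA = 5920.00 mm², ΣAx_c = 651200.00 mm³, ΣAy_c = 972160.00 mm³.
x_c = 651200.00/5920.00 = 110.00 mm; y_c = 972160.00/5920.00 = 164.22 mm.

x_c = 110.00 mm, y_c = 164.22 mm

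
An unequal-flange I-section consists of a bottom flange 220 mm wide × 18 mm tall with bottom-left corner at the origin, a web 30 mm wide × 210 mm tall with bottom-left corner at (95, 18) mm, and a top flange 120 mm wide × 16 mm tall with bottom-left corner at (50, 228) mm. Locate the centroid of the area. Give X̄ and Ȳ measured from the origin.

X̄ = 110.00 mm, Ȳ = 103.75 mm

bottom flange: A = 220 × 18 = 3960.00, centroid at (110.00, 9.00).
web: A = 30 × 210 = 6300.00, centroid at (110.00, 123.00).
top flange: A = 120 × 16 = 1920.00, centroid at (110.00, 236.00).
ΣA = 12180.00 mm²
ΣAX̄ = (3960.00)(110.00) + (6300.00)(110.00) + (1920.00)(110.00) = 1339800.00 mm³
ΣAȲ = (3960.00)(9.00) + (6300.00)(123.00) + (1920.00)(236.00) = 1263660.00 mm³
X̄ = 1339800.00 / 12180.00 = 110.00 mm
Ȳ = 1263660.00 / 12180.00 = 103.75 mm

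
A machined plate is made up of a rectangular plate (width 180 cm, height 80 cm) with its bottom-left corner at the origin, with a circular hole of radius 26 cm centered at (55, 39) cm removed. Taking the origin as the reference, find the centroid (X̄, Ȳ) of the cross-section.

X̄ = 96.05 cm, Ȳ = 40.17 cm

plate: A = 180 × 80 = 14400.00, centroid at (90.00, 40.00).
hole: A = −π·26² = -2123.72, centroid at (55.00, 39.00).
ΣA = 12276.28 cm², ΣAX̄ = 1179195.59 cm³, ΣAȲ = 493175.05 cm³.
X̄ = 1179195.59/12276.28 = 96.05 cm; Ȳ = 493175.05/12276.28 = 40.17 cm.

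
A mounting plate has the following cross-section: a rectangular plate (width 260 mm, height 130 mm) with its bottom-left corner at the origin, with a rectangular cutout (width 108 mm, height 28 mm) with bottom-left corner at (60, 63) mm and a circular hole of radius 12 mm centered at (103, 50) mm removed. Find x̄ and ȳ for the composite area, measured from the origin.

x̄ = 132.00 mm, ȳ = 64.03 mm

Part | A | x̄ᵢ | ȳᵢ | A·x̄ᵢ | A·ȳᵢ
plate | 33800.00 | 130.00 | 65.00 | 4394000.00 | 2197000.00
hole 1 | -3024.00 | 114.00 | 77.00 | -344736.00 | -232848.00
hole 2 | -452.39 | 103.00 | 50.00 | -46596.10 | -22619.47
Σ | 30323.61 |  |  | 4002667.90 | 1941532.53
x̄ = 4002667.90 / 30323.61 = 132.00 mm
ȳ = 1941532.53 / 30323.61 = 64.03 mm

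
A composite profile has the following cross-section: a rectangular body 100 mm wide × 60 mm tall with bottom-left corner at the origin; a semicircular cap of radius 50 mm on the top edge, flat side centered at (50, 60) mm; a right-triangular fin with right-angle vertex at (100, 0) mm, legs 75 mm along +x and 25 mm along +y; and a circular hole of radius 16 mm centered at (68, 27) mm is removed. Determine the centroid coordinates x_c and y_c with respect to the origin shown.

rectangular body: A = 100 × 60 = 6000.00, centroid at (50.00, 30.00).
semicircular top: A = ½π·50² = 3926.99, centroid at (50.00, 81.22).
triangular fin: A = ½·75·25 = 937.50, centroid at (125.00, 8.33).
hole: A = −π·16² = -804.25, centroid at (68.00, 27.00).
ΣA = 10060.24 mm²
ΣAx_c = (6000.00)(50.00) + (3926.99)(50.00) + (937.50)(125.00) + (-804.25)(68.00) = 558848.20 mm³
ΣAy_c = (6000.00)(30.00) + (3926.99)(81.22) + (937.50)(8.33) + (-804.25)(27.00) = 485050.59 mm³
x_c = 558848.20 / 10060.24 = 55.55 mm
y_c = 485050.59 / 10060.24 = 48.21 mm

x_c = 55.55 mm, y_c = 48.21 mm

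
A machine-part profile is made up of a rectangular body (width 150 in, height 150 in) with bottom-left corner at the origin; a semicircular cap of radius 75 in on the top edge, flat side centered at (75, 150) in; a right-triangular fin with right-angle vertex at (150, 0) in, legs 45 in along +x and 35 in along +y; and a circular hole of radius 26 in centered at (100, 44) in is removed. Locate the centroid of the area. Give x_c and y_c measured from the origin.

Part | A | x̄ᵢ | ȳᵢ | A·x̄ᵢ | A·ȳᵢ
rectangular body | 22500.00 | 75.00 | 75.00 | 1687500.00 | 1687500.00
semicircular top | 8835.73 | 75.00 | 181.83 | 662679.70 | 1606609.40
triangular fin | 787.50 | 165.00 | 11.67 | 129937.50 | 9187.50
hole | -2123.72 | 100.00 | 44.00 | -212371.66 | -93443.53
Σ | 29999.51 |  |  | 2267745.54 | 3209853.37
x_c = 2267745.54 / 29999.51 = 75.59 in
y_c = 3209853.37 / 29999.51 = 107.00 in

x_c = 75.59 in, y_c = 107.00 in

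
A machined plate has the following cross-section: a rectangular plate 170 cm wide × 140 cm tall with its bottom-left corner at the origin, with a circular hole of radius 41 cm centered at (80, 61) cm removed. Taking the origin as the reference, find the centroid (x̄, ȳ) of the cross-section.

plate: A = 170 × 140 = 23800.00, centroid at (85.00, 70.00).
hole: A = −π·41² = -5281.02, centroid at (80.00, 61.00).
ΣA = 18518.98 cm²
ΣAx̄ = (23800.00)(85.00) + (-5281.02)(80.00) = 1600518.62 cm³
ΣAȳ = (23800.00)(70.00) + (-5281.02)(61.00) = 1343857.95 cm³
x̄ = 1600518.62 / 18518.98 = 86.43 cm
ȳ = 1343857.95 / 18518.98 = 72.57 cm

x̄ = 86.43 cm, ȳ = 72.57 cm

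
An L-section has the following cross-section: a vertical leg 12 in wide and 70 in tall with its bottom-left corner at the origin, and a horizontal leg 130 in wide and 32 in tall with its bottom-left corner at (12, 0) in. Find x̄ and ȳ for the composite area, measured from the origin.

Part | A | x̄ᵢ | ȳᵢ | A·x̄ᵢ | A·ȳᵢ
vertical leg | 840.00 | 6.00 | 35.00 | 5040.00 | 29400.00
horizontal leg | 4160.00 | 77.00 | 16.00 | 320320.00 | 66560.00
Σ | 5000.00 |  |  | 325360.00 | 95960.00
x̄ = 325360.00 / 5000.00 = 65.07 in
ȳ = 95960.00 / 5000.00 = 19.19 in

x̄ = 65.07 in, ȳ = 19.19 in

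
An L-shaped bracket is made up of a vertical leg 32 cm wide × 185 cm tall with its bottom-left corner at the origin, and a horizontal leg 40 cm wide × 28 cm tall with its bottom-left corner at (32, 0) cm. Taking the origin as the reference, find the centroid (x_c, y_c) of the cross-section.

vertical leg: A = 32 × 185 = 5920.00, centroid at (16.00, 92.50).
horizontal leg: A = 40 × 28 = 1120.00, centroid at (52.00, 14.00).
ΣA = 7040.00 cm², ΣAx_c = 152960.00 cm³, ΣAy_c = 563280.00 cm³.
x_c = 152960.00/7040.00 = 21.73 cm; y_c = 563280.00/7040.00 = 80.01 cm.

x_c = 21.73 cm, y_c = 80.01 cm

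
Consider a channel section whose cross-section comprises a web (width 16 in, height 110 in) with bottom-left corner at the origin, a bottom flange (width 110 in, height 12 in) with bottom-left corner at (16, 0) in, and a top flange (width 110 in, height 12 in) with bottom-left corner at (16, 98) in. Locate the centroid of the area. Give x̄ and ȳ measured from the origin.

x̄ = 45.80 in, ȳ = 55.00 in

web: A = 16 × 110 = 1760.00, centroid at (8.00, 55.00).
bottom flange: A = 110 × 12 = 1320.00, centroid at (71.00, 6.00).
top flange: A = 110 × 12 = 1320.00, centroid at (71.00, 104.00).
ΣA = 4400.00 in²
ΣAx̄ = (1760.00)(8.00) + (1320.00)(71.00) + (1320.00)(71.00) = 201520.00 in³
ΣAȳ = (1760.00)(55.00) + (1320.00)(6.00) + (1320.00)(104.00) = 242000.00 in³
x̄ = 201520.00 / 4400.00 = 45.80 in
ȳ = 242000.00 / 4400.00 = 55.00 in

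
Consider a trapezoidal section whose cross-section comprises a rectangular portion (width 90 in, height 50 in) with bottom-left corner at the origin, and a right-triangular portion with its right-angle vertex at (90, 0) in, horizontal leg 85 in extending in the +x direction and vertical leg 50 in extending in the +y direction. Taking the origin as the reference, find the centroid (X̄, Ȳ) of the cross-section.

X̄ = 68.52 in, Ȳ = 22.33 in

Part | A | x̄ᵢ | ȳᵢ | A·x̄ᵢ | A·ȳᵢ
rectangular portion | 4500.00 | 45.00 | 25.00 | 202500.00 | 112500.00
triangular portion | 2125.00 | 118.33 | 16.67 | 251458.33 | 35416.67
Σ | 6625.00 |  |  | 453958.33 | 147916.67
X̄ = 453958.33 / 6625.00 = 68.52 in
Ȳ = 147916.67 / 6625.00 = 22.33 in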